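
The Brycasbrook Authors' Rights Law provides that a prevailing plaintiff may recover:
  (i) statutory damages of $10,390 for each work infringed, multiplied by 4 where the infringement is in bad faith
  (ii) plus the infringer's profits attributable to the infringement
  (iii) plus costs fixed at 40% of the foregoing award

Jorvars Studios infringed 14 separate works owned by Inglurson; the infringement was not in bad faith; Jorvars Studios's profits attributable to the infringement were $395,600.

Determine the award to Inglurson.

$757,484

Statutory damages: 14 × $10,390 = $145,460
Infringement not in bad faith: no ×4 enhancement.
Combined award: $145,460 + $395,600 = $541,060
Costs: 40% of $541,060 = $216,424
Award plus costs: $541,060 + $216,424 = $757,484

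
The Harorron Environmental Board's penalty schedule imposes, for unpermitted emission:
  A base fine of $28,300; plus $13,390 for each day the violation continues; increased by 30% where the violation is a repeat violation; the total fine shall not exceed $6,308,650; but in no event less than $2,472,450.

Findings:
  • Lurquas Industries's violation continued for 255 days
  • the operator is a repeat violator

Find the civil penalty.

Per-day component: 255 × $13,390 = $3,414,450
Base plus per-day: $28,300 + $3,414,450 = $3,442,750
Enhancement: 30% of $3,442,750 = $1,032,825
Enhanced fine: $3,442,750 + $1,032,825 = $4,475,575
Cap at $6,308,650: $4,475,575 is within the cap, no reduction.
Minimum $2,472,450: $4,475,575 meets the minimum, no increase.

$4,475,575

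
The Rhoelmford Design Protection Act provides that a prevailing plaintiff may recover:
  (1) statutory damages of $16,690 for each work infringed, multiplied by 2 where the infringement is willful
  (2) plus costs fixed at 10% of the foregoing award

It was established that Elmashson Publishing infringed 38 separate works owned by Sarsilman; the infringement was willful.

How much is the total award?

Statutory damages: 38 × $16,690 = $634,220
Doubled: 2 × $634,220 = $1,268,440
Costs: 10% of $1,268,440 = $126,844
Award plus costs: $1,268,440 + $126,844 = $1,395,284

Award: $1,395,284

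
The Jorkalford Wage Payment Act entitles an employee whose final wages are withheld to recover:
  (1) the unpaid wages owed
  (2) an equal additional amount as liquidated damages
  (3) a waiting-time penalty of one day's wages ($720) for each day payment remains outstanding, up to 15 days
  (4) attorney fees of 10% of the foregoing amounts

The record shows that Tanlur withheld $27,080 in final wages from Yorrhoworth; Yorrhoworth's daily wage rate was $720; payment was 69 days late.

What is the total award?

Liquidated damages (equal amount): $27,080
Penalty days: min(69, 15) = 15
Waiting-time penalty: 15 × $720 = $10,800
Subtotal: $27,080 + $27,080 + $10,800 = $64,960
Attorney fees: 10% of $64,960 = $6,496
Total award: $64,960 + $6,496 = $71,456

$71,456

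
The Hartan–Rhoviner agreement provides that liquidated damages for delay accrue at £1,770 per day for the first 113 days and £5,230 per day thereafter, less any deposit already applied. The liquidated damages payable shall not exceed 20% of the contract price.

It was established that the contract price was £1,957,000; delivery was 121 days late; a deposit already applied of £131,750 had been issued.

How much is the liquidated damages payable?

£110,100

First 113 days: 113 × £1,770 = £200,010
Remaining days: (121 − 113) × £5,230 = £41,840
Accrued per-day damages: £200,010 + £41,840 = £241,850
Less deposit already applied: £241,850 − £131,750 = £110,100
Cap: 20% of £1,957,000 = £391,400
Cap at £391,400: £110,100 is within the cap, no reduction.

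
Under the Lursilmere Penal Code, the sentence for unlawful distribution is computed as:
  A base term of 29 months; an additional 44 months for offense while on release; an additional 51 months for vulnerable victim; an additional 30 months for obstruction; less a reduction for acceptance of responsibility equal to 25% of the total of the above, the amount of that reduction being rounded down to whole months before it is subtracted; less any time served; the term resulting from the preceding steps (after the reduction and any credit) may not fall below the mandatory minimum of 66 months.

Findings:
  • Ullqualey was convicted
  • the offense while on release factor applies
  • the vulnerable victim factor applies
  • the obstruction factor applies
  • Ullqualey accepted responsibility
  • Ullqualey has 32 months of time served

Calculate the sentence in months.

84 months

Offense while on release enhancement: +44 months
Vulnerable victim enhancement: +51 months
Obstruction enhancement: +30 months
Adjusted term: 29 months + 44 months + 51 months + 30 months = 154 months
Acceptance of responsibility reduction: 25% of 154 months = 38 months (rounded down)
After reduction: 154 − 38 = 116 months
Less time served: 116 months − 32 months = 84 months
Minimum 66 months: 84 months meets the minimum, no increase.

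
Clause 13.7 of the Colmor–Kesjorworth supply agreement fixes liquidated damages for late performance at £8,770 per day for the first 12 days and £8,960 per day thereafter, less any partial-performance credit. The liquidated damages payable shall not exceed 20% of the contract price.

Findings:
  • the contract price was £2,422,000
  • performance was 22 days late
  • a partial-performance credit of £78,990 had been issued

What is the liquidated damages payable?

First 12 days: 12 × £8,770 = £105,240
Remaining days: (22 − 12) × £8,960 = £89,600
Accrued per-day damages: £105,240 + £89,600 = £194,840
Less partial-performance credit: £194,840 − £78,990 = £115,850
Cap: 20% of £2,422,000 = £484,400
Cap at £484,400: £115,850 is within the cap, no reduction.

£115,850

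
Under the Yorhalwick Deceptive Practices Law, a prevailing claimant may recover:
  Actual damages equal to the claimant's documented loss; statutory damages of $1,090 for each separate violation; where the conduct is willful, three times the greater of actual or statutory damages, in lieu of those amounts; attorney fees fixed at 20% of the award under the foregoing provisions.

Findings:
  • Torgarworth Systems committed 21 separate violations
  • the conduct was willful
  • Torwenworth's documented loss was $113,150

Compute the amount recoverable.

$407,340

Statutory damages: 21 × $1,090 = $22,890
Greater of actual damages ($113,150) or statutory damages ($22,890): $113,150
Trebled: 3 × $113,150 = $339,450
Attorney fees: 20% of $339,450 = $67,890
Total recovery: $339,450 + $67,890 = $407,340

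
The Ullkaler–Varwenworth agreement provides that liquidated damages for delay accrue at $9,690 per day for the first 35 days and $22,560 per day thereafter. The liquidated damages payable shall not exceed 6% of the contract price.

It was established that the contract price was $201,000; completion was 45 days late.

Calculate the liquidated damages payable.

First 35 days: 35 × $9,690 = $339,150
Remaining days: (45 − 35) × $22,560 = $225,600
Accrued per-day damages: $339,150 + $225,600 = $564,750
Cap: 6% of $201,000 = $12,060
Cap at $12,060: $564,750 exceeds the cap → $12,060

$12,060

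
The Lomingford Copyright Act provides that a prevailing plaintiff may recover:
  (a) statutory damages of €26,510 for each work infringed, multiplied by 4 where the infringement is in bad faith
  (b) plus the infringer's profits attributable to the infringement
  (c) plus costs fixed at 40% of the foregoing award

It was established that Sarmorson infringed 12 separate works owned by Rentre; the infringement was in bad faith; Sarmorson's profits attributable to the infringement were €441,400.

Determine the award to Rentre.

Statutory damages: 12 × €26,510 = €318,120
Multiplied by 4: 4 × €318,120 = €1,272,480
Combined award: €1,272,480 + €441,400 = €1,713,880
Costs: 40% of €1,713,880 = €685,552
Award plus costs: €1,713,880 + €685,552 = €2,399,432

€2,399,432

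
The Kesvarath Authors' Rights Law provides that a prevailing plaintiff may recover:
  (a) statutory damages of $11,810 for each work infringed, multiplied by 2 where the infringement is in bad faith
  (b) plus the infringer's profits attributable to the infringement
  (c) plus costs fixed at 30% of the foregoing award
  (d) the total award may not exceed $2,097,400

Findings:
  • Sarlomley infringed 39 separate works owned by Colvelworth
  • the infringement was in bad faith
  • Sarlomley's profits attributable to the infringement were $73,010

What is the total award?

Statutory damages: 39 × $11,810 = $460,590
Doubled: 2 × $460,590 = $921,180
Combined award: $921,180 + $73,010 = $994,190
Costs: 30% of $994,190 = $298,257
Award plus costs: $994,190 + $298,257 = $1,292,447
Cap at $2,097,400: $1,292,447 is within the cap, no reduction.

$1,292,447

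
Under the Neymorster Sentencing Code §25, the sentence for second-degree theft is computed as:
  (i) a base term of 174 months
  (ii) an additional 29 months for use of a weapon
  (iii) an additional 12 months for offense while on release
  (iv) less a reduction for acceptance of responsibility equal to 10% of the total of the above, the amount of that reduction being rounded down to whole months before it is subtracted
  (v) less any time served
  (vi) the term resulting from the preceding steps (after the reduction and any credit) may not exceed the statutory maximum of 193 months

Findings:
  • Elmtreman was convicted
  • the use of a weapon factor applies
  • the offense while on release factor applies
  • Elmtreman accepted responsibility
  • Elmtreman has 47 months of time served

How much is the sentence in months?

Use of a weapon enhancement: +29 months
Offense while on release enhancement: +12 months
Adjusted term: 174 months + 29 months + 12 months = 215 months
Acceptance of responsibility reduction: 10% of 215 months = 21 months (rounded down)
After reduction: 215 − 21 = 194 months
Less time served: 194 months − 47 months = 147 months
Cap at 193 months: 147 months is within the cap, no reduction.

147 months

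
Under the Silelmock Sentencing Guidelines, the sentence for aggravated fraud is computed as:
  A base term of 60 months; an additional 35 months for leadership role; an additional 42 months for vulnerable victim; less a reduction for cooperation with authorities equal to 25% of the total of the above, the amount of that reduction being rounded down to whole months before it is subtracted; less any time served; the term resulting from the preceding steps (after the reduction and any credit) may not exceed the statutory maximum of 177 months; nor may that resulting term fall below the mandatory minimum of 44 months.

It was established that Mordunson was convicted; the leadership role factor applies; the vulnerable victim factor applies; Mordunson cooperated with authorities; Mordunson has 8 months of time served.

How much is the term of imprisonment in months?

Leadership role enhancement: +35 months
Vulnerable victim enhancement: +42 months
Adjusted term: 60 months + 35 months + 42 months = 137 months
Cooperation with authorities reduction: 25% of 137 months = 34 months (rounded down)
After reduction: 137 − 34 = 103 months
Less time served: 103 months − 8 months = 95 months
Cap at 177 months: 95 months is within the cap, no reduction.
Minimum 44 months: 95 months meets the minimum, no increase.

95 months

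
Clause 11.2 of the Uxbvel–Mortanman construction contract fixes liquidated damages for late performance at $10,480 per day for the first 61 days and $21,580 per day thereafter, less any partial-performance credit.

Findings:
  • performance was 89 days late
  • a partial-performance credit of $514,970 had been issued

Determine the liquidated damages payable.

First 61 days: 61 × $10,480 = $639,280
Remaining days: (89 − 61) × $21,580 = $604,240
Accrued per-day damages: $639,280 + $604,240 = $1,243,520
Less partial-performance credit: $1,243,520 − $514,970 = $728,550

$728,550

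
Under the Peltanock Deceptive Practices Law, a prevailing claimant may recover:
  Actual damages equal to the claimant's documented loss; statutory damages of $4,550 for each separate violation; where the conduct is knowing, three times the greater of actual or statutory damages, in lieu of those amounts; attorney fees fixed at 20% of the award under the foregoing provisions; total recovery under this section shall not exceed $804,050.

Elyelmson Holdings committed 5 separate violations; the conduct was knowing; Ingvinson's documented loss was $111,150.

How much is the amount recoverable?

$400,140

Statutory damages: 5 × $4,550 = $22,750
Greater of actual damages ($111,150) or statutory damages ($22,750): $111,150
Trebled: 3 × $111,150 = $333,450
Attorney fees: 20% of $333,450 = $66,690
Total before cap: $333,450 + $66,690 = $400,140
Cap at $804,050: $400,140 is within the cap, no reduction.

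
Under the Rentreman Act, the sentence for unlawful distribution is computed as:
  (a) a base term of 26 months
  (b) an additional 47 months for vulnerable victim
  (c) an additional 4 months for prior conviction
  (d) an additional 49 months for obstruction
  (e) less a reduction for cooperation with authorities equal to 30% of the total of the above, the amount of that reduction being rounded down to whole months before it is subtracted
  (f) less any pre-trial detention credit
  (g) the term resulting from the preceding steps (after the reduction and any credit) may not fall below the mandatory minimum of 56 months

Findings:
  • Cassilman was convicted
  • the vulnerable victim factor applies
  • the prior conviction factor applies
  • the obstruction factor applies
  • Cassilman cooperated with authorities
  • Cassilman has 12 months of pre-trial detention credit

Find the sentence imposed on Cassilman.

77 months

Vulnerable victim enhancement: +47 months
Prior conviction enhancement: +4 months
Obstruction enhancement: +49 months
Adjusted term: 26 months + 47 months + 4 months + 49 months = 126 months
Cooperation with authorities reduction: 30% of 126 months = 37 months (rounded down)
After reduction: 126 − 37 = 89 months
Less pre-trial detention credit: 89 months − 12 months = 77 months
Minimum 56 months: 77 months meets the minimum, no increase.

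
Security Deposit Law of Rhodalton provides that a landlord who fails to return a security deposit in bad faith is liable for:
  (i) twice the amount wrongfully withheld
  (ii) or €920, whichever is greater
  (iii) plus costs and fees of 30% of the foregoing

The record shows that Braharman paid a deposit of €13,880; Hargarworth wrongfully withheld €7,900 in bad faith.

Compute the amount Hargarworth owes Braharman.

Doubled: 2 × €7,900 = €15,800
Minimum €920: €15,800 meets the minimum, no increase.
Costs and fees: 30% of €15,800 = €4,740
Total recovery: €15,800 + €4,740 = €20,540

€20,540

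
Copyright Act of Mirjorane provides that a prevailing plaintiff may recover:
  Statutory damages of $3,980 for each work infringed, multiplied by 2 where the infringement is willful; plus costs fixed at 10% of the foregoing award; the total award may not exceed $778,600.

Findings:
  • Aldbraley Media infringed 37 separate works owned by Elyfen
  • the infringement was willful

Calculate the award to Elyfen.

$323,972

Statutory damages: 37 × $3,980 = $147,260
Doubled: 2 × $147,260 = $294,520
Costs: 10% of $294,520 = $29,452
Award plus costs: $294,520 + $29,452 = $323,972
Cap at $778,600: $323,972 is within the cap, no reduction.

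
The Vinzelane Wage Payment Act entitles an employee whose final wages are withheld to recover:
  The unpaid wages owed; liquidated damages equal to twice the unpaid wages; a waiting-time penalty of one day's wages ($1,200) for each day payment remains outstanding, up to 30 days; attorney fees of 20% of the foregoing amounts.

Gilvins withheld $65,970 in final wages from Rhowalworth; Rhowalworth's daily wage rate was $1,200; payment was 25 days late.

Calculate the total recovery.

Doubled: 2 × $65,970 = $131,940
Penalty days: min(25, 30) = 25
Waiting-time penalty: 25 × $1,200 = $30,000
Subtotal: $65,970 + $131,940 + $30,000 = $227,910
Attorney fees: 20% of $227,910 = $45,582
Total award: $227,910 + $45,582 = $273,492

$273,492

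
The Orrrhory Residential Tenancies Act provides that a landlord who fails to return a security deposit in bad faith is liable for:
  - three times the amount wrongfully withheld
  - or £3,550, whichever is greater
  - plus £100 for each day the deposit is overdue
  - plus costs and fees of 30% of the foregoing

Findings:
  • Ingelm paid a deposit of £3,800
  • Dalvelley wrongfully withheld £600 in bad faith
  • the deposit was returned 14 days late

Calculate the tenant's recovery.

£6,435

Trebled: 3 × £600 = £1,800
Minimum £3,550: £1,800 is below the minimum → £3,550
Late-return penalty: 14 × £100 = £1,400
Damages plus late penalty: £3,550 + £1,400 = £4,950
Costs and fees: 30% of £4,950 = £1,485
Total recovery: £4,950 + £1,485 = £6,435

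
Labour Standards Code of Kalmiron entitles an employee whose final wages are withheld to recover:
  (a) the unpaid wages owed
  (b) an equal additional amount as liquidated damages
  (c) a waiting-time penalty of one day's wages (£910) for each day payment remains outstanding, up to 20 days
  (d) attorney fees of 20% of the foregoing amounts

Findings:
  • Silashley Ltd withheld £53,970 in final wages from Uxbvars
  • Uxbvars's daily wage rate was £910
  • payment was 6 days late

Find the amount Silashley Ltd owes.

Liquidated damages (equal amount): £53,970
Penalty days: min(6, 20) = 6
Waiting-time penalty: 6 × £910 = £5,460
Subtotal: £53,970 + £53,970 + £5,460 = £113,400
Attorney fees: 20% of £113,400 = £22,680
Total award: £113,400 + £22,680 = £136,080

£136,080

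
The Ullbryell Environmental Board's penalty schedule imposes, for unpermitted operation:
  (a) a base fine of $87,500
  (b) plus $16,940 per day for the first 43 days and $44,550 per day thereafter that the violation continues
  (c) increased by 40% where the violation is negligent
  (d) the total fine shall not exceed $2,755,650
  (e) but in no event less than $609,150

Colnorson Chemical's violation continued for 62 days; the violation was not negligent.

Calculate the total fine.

$1,662,370

First 43 days: 43 × $16,940 = $728,420
Remaining days: (62 − 43) × $44,550 = $846,450
Per-day component: $728,420 + $846,450 = $1,574,870
Base plus per-day: $87,500 + $1,574,870 = $1,662,370
The violation was not negligent: no 40% increase.
Cap at $2,755,650: $1,662,370 is within the cap, no reduction.
Minimum $609,150: $1,662,370 meets the minimum, no increase.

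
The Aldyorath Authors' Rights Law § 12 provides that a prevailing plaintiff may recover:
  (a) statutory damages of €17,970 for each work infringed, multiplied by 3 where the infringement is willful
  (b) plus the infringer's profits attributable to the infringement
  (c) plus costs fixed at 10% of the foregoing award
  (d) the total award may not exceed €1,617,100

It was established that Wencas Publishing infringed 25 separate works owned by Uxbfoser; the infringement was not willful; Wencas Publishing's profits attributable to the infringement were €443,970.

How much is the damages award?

€982,542

Statutory damages: 25 × €17,970 = €449,250
Infringement not willful: no ×3 enhancement.
Combined award: €449,250 + €443,970 = €893,220
Costs: 10% of €893,220 = €89,322
Award plus costs: €893,220 + €89,322 = €982,542
Cap at €1,617,100: €982,542 is within the cap, no reduction.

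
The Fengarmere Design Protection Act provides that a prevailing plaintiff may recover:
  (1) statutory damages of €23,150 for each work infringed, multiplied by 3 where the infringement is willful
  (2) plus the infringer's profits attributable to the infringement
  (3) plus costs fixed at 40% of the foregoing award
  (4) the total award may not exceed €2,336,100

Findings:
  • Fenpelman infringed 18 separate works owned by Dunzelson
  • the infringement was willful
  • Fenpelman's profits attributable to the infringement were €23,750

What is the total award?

Statutory damages: 18 × €23,150 = €416,700
Trebled: 3 × €416,700 = €1,250,100
Combined award: €1,250,100 + €23,750 = €1,273,850
Costs: 40% of €1,273,850 = €509,540
Award plus costs: €1,273,850 + €509,540 = €1,783,390
Cap at €2,336,100: €1,783,390 is within the cap, no reduction.

€1,783,390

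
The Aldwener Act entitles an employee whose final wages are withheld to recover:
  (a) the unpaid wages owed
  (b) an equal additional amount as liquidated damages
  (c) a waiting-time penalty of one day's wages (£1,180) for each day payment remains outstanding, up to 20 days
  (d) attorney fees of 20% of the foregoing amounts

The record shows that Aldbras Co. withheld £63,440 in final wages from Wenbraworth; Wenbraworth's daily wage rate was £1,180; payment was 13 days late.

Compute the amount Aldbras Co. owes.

Liquidated damages (equal amount): £63,440
Penalty days: min(13, 20) = 13
Waiting-time penalty: 13 × £1,180 = £15,340
Subtotal: £63,440 + £63,440 + £15,340 = £142,220
Attorney fees: 20% of £142,220 = £28,444
Total award: £142,220 + £28,444 = £170,664

£170,664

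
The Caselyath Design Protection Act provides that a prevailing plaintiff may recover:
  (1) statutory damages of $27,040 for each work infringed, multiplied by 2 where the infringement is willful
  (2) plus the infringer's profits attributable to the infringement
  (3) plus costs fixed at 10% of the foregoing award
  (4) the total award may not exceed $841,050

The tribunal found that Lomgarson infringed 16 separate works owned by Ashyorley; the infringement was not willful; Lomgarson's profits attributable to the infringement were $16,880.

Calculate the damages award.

$494,472

Statutory damages: 16 × $27,040 = $432,640
Infringement not willful: no ×2 enhancement.
Combined award: $432,640 + $16,880 = $449,520
Costs: 10% of $449,520 = $44,952
Award plus costs: $449,520 + $44,952 = $494,472
Cap at $841,050: $494,472 is within the cap, no reduction.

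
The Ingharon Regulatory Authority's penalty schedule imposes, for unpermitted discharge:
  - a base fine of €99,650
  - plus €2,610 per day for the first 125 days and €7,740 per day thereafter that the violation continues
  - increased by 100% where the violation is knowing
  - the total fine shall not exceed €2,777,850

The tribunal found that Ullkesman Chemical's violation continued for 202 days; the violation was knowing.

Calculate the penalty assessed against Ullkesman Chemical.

First 125 days: 125 × €2,610 = €326,250
Remaining days: (202 − 125) × €7,740 = €595,980
Per-day component: €326,250 + €595,980 = €922,230
Base plus per-day: €99,650 + €922,230 = €1,021,880
Enhancement: 100% of €1,021,880 = €1,021,880
Enhanced fine: €1,021,880 + €1,021,880 = €2,043,760
Cap at €2,777,850: €2,043,760 is within the cap, no reduction.

€2,043,760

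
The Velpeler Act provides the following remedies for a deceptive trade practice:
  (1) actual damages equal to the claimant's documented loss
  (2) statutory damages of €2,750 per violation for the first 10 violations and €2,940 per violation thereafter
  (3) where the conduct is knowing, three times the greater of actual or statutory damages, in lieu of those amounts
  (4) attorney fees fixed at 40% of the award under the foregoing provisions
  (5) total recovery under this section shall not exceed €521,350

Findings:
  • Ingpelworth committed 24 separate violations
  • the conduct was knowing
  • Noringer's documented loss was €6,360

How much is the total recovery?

First 10 violations: 10 × €2,750 = €27,500
Remaining violations: (24 − 10) × €2,940 = €41,160
Statutory damages: €27,500 + €41,160 = €68,660
Greater of actual damages (€6,360) or statutory damages (€68,660): €68,660
Trebled: 3 × €68,660 = €205,980
Attorney fees: 40% of €205,980 = €82,392
Total before cap: €205,980 + €82,392 = €288,372
Cap at €521,350: €288,372 is within the cap, no reduction.

€288,372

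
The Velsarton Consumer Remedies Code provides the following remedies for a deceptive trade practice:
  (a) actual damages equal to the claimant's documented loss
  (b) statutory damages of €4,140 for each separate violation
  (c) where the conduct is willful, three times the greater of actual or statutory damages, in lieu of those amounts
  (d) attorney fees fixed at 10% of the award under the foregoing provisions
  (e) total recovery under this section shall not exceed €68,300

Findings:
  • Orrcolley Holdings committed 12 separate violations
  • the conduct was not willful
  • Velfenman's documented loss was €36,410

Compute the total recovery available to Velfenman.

Total recovery: €68,300

Statutory damages: 12 × €4,140 = €49,680
Conduct not willful: the in-lieu enhancement does not apply.
Actual plus statutory damages: €36,410 + €49,680 = €86,090
Attorney fees: 10% of €86,090 = €8,609
Total before cap: €86,090 + €8,609 = €94,699
Cap at €68,300: €94,699 exceeds the cap → €68,300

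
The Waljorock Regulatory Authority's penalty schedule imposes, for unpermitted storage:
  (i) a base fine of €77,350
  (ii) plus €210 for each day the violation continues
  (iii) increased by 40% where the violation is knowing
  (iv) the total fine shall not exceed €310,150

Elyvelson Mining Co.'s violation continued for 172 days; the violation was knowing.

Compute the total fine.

€158,858

Per-day component: 172 × €210 = €36,120
Base plus per-day: €77,350 + €36,120 = €113,470
Enhancement: 40% of €113,470 = €45,388
Enhanced fine: €113,470 + €45,388 = €158,858
Cap at €310,150: €158,858 is within the cap, no reduction.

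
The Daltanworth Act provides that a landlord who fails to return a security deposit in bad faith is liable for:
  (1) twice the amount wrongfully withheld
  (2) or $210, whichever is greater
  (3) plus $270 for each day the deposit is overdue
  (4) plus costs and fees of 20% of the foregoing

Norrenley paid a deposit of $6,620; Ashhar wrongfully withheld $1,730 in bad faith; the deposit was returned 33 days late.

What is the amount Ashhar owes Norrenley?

$14,844

Doubled: 2 × $1,730 = $3,460
Minimum $210: $3,460 meets the minimum, no increase.
Late-return penalty: 33 × $270 = $8,910
Damages plus late penalty: $3,460 + $8,910 = $12,370
Costs and fees: 20% of $12,370 = $2,474
Total recovery: $12,370 + $2,474 = $14,844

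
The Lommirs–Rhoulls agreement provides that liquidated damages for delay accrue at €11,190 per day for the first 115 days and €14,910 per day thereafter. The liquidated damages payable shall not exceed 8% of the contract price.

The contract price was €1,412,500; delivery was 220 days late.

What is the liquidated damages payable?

€113,000

First 115 days: 115 × €11,190 = €1,286,850
Remaining days: (220 − 115) × €14,910 = €1,565,550
Accrued per-day damages: €1,286,850 + €1,565,550 = €2,852,400
Cap: 8% of €1,412,500 = €113,000
Cap at €113,000: €2,852,400 exceeds the cap → €113,000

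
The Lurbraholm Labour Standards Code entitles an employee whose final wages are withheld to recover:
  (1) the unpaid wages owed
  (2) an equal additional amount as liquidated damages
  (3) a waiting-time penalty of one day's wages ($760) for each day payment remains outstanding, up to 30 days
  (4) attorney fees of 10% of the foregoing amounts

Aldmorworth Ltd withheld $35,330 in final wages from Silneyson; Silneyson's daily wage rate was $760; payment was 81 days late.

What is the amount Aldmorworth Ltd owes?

$102,806

Liquidated damages (equal amount): $35,330
Penalty days: min(81, 30) = 30
Waiting-time penalty: 30 × $760 = $22,800
Subtotal: $35,330 + $35,330 + $22,800 = $93,460
Attorney fees: 10% of $93,460 = $9,346
Total award: $93,460 + $9,346 = $102,806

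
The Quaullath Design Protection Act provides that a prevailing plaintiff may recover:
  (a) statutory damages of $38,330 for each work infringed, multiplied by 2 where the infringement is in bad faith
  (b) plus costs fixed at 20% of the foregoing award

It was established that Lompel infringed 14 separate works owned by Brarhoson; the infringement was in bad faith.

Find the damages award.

Statutory damages: 14 × $38,330 = $536,620
Doubled: 2 × $536,620 = $1,073,240
Costs: 20% of $1,073,240 = $214,648
Award plus costs: $1,073,240 + $214,648 = $1,287,888

$1,287,888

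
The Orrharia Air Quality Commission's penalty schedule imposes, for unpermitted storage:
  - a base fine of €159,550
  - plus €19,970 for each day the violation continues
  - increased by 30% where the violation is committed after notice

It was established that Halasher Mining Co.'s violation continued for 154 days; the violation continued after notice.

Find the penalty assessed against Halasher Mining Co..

Per-day component: 154 × €19,970 = €3,075,380
Base plus per-day: €159,550 + €3,075,380 = €3,234,930
Enhancement: 30% of €3,234,930 = €970,479
Enhanced fine: €3,234,930 + €970,479 = €4,205,409

€4,205,409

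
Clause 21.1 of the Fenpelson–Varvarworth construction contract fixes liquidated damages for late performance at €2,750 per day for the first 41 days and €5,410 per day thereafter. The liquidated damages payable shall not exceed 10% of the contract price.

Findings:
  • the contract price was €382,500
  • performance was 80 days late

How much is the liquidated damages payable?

First 41 days: 41 × €2,750 = €112,750
Remaining days: (80 − 41) × €5,410 = €210,990
Accrued per-day damages: €112,750 + €210,990 = €323,740
Cap: 10% of €382,500 = €38,250
Cap at €38,250: €323,740 exceeds the cap → €38,250

€38,250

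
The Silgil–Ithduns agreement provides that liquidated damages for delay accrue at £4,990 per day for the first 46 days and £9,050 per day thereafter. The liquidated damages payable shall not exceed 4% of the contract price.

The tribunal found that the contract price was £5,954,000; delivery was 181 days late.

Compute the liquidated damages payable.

£238,160

First 46 days: 46 × £4,990 = £229,540
Remaining days: (181 − 46) × £9,050 = £1,221,750
Accrued per-day damages: £229,540 + £1,221,750 = £1,451,290
Cap: 4% of £5,954,000 = £238,160
Cap at £238,160: £1,451,290 exceeds the cap → £238,160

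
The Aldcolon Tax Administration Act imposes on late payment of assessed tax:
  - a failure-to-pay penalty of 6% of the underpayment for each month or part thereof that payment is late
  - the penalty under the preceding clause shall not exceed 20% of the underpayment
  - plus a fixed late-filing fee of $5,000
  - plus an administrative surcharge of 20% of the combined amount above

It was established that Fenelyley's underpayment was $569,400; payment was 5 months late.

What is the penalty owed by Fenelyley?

Penalty: $142,656

Accrued rate: 6% × 5 = 30%, capped at 20% → 20%
Failure-to-pay penalty: 20% of $569,400 = $113,880
Penalty before surcharge: $113,880 + $5,000 = $118,880
Administrative surcharge: 20% of $118,880 = $23,776
Total penalty: $118,880 + $23,776 = $142,656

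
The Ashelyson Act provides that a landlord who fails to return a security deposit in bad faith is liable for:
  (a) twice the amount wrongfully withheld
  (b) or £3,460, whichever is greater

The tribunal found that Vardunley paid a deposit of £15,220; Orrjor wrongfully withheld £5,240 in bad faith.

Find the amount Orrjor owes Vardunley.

Doubled: 2 × £5,240 = £10,480
Minimum £3,460: £10,480 meets the minimum, no increase.

£10,480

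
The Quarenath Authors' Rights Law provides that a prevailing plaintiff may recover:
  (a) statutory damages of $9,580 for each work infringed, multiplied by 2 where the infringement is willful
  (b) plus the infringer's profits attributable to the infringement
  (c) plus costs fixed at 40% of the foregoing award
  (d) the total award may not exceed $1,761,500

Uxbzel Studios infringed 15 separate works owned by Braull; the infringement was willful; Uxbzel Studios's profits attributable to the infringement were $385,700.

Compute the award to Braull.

Statutory damages: 15 × $9,580 = $143,700
Doubled: 2 × $143,700 = $287,400
Combined award: $287,400 + $385,700 = $673,100
Costs: 40% of $673,100 = $269,240
Award plus costs: $673,100 + $269,240 = $942,340
Cap at $1,761,500: $942,340 is within the cap, no reduction.

$942,340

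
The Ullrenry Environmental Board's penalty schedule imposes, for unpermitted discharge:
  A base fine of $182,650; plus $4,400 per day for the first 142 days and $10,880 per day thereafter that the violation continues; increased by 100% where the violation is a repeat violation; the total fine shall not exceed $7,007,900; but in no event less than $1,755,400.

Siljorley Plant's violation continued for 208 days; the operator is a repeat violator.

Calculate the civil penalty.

First 142 days: 142 × $4,400 = $624,800
Remaining days: (208 − 142) × $10,880 = $718,080
Per-day component: $624,800 + $718,080 = $1,342,880
Base plus per-day: $182,650 + $1,342,880 = $1,525,530
Enhancement: 100% of $1,525,530 = $1,525,530
Enhanced fine: $1,525,530 + $1,525,530 = $3,051,060
Cap at $7,007,900: $3,051,060 is within the cap, no reduction.
Minimum $1,755,400: $3,051,060 meets the minimum, no increase.

$3,051,060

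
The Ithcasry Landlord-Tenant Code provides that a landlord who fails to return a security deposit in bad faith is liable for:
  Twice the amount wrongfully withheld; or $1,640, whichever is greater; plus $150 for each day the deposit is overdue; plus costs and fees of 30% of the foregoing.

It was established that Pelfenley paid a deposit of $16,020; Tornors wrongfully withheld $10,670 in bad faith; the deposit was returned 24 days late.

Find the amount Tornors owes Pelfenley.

Doubled: 2 × $10,670 = $21,340
Minimum $1,640: $21,340 meets the minimum, no increase.
Late-return penalty: 24 × $150 = $3,600
Damages plus late penalty: $21,340 + $3,600 = $24,940
Costs and fees: 30% of $24,940 = $7,482
Total recovery: $24,940 + $7,482 = $32,422

$32,422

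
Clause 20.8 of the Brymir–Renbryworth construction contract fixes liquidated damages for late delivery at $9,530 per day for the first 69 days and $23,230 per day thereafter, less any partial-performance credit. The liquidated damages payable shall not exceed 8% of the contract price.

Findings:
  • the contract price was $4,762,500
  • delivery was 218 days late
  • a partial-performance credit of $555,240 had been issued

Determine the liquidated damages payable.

First 69 days: 69 × $9,530 = $657,570
Remaining days: (218 − 69) × $23,230 = $3,461,270
Accrued per-day damages: $657,570 + $3,461,270 = $4,118,840
Less partial-performance credit: $4,118,840 − $555,240 = $3,563,600
Cap: 8% of $4,762,500 = $381,000
Cap at $381,000: $3,563,600 exceeds the cap → $381,000

$381,000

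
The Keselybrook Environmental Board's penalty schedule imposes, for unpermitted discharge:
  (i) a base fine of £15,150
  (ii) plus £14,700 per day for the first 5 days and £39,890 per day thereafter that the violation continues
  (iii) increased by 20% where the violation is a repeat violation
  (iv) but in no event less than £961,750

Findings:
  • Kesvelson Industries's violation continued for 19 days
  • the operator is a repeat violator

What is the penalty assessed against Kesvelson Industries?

Civil penalty: £961,750

First 5 days: 5 × £14,700 = £73,500
Remaining days: (19 − 5) × £39,890 = £558,460
Per-day component: £73,500 + £558,460 = £631,960
Base plus per-day: £15,150 + £631,960 = £647,110
Enhancement: 20% of £647,110 = £129,422
Enhanced fine: £647,110 + £129,422 = £776,532
Minimum £961,750: £776,532 is below the minimum → £961,750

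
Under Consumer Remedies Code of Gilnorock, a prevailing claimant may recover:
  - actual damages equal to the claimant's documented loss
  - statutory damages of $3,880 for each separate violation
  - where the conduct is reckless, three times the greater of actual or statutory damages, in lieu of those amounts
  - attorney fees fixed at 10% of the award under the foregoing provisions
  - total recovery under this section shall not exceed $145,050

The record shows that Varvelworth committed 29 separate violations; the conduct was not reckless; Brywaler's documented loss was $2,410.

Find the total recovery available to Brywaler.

Total recovery: $126,423

Statutory damages: 29 × $3,880 = $112,520
Conduct not reckless: the in-lieu enhancement does not apply.
Actual plus statutory damages: $2,410 + $112,520 = $114,930
Attorney fees: 10% of $114,930 = $11,493
Total before cap: $114,930 + $11,493 = $126,423
Cap at $145,050: $126,423 is within the cap, no reduction.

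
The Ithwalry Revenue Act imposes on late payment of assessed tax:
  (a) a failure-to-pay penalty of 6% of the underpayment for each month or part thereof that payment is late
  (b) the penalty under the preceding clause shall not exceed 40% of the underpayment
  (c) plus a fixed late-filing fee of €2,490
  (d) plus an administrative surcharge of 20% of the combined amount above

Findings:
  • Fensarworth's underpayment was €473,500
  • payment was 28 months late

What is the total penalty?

Accrued rate: 6% × 28 = 168%, capped at 40% → 40%
Failure-to-pay penalty: 40% of €473,500 = €189,400
Penalty before surcharge: €189,400 + €2,490 = €191,890
Administrative surcharge: 20% of €191,890 = €38,378
Total penalty: €191,890 + €38,378 = €230,268

€230,268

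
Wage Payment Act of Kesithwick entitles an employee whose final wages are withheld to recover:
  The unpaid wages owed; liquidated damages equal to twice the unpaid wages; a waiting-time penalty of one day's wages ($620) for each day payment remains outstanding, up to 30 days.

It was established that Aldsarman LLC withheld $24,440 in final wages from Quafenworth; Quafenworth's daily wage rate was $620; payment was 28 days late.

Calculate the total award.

Doubled: 2 × $24,440 = $48,880
Penalty days: min(28, 30) = 28
Waiting-time penalty: 28 × $620 = $17,360
Total award: $24,440 + $48,880 + $17,360 = $90,680

Total award: $90,680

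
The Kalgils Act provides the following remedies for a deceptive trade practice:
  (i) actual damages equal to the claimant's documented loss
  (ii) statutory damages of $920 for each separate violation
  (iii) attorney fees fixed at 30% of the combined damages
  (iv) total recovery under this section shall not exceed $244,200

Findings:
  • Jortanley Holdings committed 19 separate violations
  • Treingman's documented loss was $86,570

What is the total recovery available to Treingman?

$135,265

Statutory damages: 19 × $920 = $17,480
Combined damages: $86,570 + $17,480 = $104,050
Attorney fees: 30% of $104,050 = $31,215
Total before cap: $104,050 + $31,215 = $135,265
Cap at $244,200: $135,265 is within the cap, no reduction.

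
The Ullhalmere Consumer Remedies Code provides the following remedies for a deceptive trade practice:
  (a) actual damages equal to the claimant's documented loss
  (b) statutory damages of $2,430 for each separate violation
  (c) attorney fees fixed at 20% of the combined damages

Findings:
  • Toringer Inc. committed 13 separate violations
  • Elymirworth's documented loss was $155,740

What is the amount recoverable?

$224,796

Statutory damages: 13 × $2,430 = $31,590
Combined damages: $155,740 + $31,590 = $187,330
Attorney fees: 20% of $187,330 = $37,466
Total recovery: $187,330 + $37,466 = $224,796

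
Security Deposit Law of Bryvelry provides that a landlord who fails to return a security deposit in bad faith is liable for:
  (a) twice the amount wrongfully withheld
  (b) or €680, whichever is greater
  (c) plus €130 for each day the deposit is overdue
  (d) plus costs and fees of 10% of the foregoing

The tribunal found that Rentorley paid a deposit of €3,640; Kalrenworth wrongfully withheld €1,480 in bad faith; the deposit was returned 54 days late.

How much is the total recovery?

Doubled: 2 × €1,480 = €2,960
Minimum €680: €2,960 meets the minimum, no increase.
Late-return penalty: 54 × €130 = €7,020
Damages plus late penalty: €2,960 + €7,020 = €9,980
Costs and fees: 10% of €9,980 = €998
Total recovery: €9,980 + €998 = €10,978

€10,978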